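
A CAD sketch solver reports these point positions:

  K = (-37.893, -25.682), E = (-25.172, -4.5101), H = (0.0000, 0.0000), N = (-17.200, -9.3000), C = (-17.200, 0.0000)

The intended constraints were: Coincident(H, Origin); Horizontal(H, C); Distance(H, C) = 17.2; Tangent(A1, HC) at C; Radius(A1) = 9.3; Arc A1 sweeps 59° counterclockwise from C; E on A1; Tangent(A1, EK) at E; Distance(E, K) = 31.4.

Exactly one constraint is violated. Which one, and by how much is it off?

Distance(E, K) = 31.4 — off by 6.70.

H = (0.00, 0.00) ✓; H.y = 0.00, C.y = 0.00 ✓; |HC| = 17.20 ✓; ∠(NC, CH) = 90.00° ✓; |NC| = 9.300 ✓; bearing(N→E) − bearing(N→C) = 59.00° ✓; |NE| = 9.300 ✓; ∠(NE, EK) = 90.00° ✓; |EK| = 24.70 ✗.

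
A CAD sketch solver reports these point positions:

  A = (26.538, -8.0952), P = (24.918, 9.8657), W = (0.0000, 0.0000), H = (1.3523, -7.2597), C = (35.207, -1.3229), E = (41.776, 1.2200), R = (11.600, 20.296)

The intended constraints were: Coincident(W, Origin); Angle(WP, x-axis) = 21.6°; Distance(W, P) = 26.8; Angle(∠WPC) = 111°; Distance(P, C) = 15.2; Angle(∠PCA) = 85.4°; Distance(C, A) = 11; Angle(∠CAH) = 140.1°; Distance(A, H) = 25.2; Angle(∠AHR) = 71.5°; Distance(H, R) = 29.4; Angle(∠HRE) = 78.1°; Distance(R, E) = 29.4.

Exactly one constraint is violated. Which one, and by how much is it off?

Distance(R, E) = 29.4 — off by 6.30.

W = (0.00, 0.00) ✓; WP at 21.60° ✓; |WP| = 26.80 ✓; ∠WPC = 111.0° ✓; |PC| = 15.20 ✓; ∠PCA = 85.40° ✓; |CA| = 11.00 ✓; ∠CAH = 140.1° ✓; |AH| = 25.20 ✓; ∠AHR = 71.50° ✓; |HR| = 29.40 ✓; ∠HRE = 78.10° ✓; |RE| = 35.70 ✗.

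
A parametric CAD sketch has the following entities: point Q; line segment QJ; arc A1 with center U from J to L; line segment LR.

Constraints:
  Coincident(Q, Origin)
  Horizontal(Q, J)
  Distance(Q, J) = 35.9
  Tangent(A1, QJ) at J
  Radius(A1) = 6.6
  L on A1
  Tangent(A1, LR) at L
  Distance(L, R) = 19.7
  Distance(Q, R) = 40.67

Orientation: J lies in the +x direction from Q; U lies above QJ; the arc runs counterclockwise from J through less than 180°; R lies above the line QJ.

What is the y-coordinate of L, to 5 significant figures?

10.204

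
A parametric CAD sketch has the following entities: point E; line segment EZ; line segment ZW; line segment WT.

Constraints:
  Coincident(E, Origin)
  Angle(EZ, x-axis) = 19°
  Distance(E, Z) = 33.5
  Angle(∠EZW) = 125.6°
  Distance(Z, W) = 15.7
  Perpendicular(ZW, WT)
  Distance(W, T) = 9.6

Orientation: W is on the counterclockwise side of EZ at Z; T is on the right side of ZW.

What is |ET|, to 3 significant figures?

51.0

E is at the origin; EZ runs at 19.0° with length 33.5, so Z = 33.5·(cos 19.0°, sin 19.0°) = (31.7, 10.9). ∠EZW = 125.6°, so ZW runs at 19.0° + (180° − 125.6°) = 73.4° from the x-axis; with |ZW| = 15.7, W = Z + 15.7·(cos 73.4°, sin 73.4°) = (36.2, 26.0). ZW ⟂ WT; with |WT| = 9.6 on the right of ZW, T = W + 9.6·(0.958, -0.286) = (45.4, 23.2). Then |ET| = |T − E| = 51.0.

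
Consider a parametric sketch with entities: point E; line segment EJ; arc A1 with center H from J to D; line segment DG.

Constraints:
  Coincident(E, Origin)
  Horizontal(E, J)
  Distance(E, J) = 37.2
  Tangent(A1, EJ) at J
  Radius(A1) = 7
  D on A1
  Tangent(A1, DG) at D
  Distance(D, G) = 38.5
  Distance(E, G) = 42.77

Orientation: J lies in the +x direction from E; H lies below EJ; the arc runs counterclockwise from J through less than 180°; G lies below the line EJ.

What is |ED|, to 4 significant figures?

31.05

E is at the origin; E and J share the same y with |EJ| = 37.2 and J on the +x side, so J = (37.20, 0.000). Since A1 is tangent to EJ there, HJ ⟂ EJ, so H = J + (0, -7) = (37.20, -7.000). Since HD ⟂ DG (tangency), |HG| = √(7.0² + 38.5²) = 39.13 regardless of where D sits on A1. So G lies on both circle(E, 42.77) and circle(H, 39.13); the below-EJ intersection is G = (15.78, -39.75). D is the foot of the tangent from G: D = (30.75, -4.279).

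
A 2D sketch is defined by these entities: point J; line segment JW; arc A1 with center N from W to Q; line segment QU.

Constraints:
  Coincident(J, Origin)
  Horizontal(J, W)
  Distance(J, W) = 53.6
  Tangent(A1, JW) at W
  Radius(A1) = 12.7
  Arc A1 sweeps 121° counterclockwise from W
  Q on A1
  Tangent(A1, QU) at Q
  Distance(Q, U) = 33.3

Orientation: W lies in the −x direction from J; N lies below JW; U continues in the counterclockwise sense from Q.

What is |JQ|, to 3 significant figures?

67.3

J is at the origin; JW is horizontal with |JW| = 53.6 and W on the −x side, so W = (-53.6, 0.00). Since A1 is tangent to JW there, NW ⟂ JW, so N = W + (0, -12.7) = (-53.6, -12.7). On A1, W sits at bearing 90° from N; a 121° counterclockwise sweep puts Q at bearing 211°, so Q = N + 12.7·(cos 211°, sin 211°) = (-64.5, -19.2). Then |JQ| = |Q − J| = 67.3.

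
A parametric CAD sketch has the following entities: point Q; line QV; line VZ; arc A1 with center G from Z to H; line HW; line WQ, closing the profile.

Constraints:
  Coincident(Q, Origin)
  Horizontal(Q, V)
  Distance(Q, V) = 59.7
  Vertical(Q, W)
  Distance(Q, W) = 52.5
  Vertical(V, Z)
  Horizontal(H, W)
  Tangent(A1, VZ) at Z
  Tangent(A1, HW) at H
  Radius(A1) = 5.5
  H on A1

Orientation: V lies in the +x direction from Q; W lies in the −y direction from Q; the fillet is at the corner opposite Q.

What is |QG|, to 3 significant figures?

71.7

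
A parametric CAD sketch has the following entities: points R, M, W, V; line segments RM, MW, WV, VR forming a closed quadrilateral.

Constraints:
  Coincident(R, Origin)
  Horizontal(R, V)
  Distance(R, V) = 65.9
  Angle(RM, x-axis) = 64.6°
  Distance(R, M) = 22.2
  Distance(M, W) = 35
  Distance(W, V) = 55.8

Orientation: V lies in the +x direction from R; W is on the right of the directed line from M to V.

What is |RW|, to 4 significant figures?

19.16

R is at the origin; R and V share the same y with |RV| = 65.9 and V in +x, so V = (65.9, 0). RM runs at 64.6° with |RM| = 22.2, so M = (9.522, 20.05). W is determined by |MW| = 35.0 and |WV| = 55.8 together: it lies at the intersection of circle(M, 35.0) and circle(V, 55.8). With |MV| = 59.84, the foot of the radical line on MV is 14.14 from M and the perpendicular offset is √(35.0² − 14.14²) = 32.02. Taking the right-of-MV solution: W = (12.11, -14.85).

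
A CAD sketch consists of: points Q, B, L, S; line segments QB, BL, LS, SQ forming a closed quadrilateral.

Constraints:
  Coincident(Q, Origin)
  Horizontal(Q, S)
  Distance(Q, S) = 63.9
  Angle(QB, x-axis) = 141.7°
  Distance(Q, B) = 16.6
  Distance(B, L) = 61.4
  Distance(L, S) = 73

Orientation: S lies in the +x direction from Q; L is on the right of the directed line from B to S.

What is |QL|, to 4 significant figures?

48.01

Q is at the origin; QS is horizontal with |QS| = 63.9 and S in +x, so S = (63.9, 0). QB runs at 141.7° with |QB| = 16.6, so B = (-13.03, 10.29). L is determined by |BL| = 61.4 and |LS| = 73.0 together: it lies at the intersection of circle(B, 61.4) and circle(S, 73.0). With |BS| = 77.61, the foot of the radical line on BS is 28.76 from B and the perpendicular offset is √(61.4² − 28.76²) = 54.25. Taking the right-of-BS solution: L = (8.290, -47.29).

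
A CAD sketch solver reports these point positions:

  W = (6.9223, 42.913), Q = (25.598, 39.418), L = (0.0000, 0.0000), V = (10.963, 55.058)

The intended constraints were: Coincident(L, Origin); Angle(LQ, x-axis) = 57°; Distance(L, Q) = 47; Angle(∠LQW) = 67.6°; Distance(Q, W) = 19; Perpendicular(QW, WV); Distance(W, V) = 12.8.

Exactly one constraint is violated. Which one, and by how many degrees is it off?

Perpendicular(QW, WV) — off by 7.80°.

L = (0.00, 0.00) ✓; LQ at 57.00° ✓; |LQ| = 47.00 ✓; ∠LQW = 67.60° ✓; |QW| = 19.00 ✓; ∠(QW, WV) = 97.80° ✗; |WV| = 12.80 ✓.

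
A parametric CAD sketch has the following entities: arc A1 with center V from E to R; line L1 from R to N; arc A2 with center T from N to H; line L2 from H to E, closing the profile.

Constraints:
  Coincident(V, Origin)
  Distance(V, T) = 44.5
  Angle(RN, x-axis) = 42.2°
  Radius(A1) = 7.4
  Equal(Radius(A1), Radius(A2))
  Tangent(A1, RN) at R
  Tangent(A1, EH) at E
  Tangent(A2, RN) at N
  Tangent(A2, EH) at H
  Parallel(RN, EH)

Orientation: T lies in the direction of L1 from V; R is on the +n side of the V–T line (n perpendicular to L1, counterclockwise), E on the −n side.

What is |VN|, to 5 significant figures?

45.111

The slot axis is L1's direction at 42.2°, so u = (cos 42.2°, sin 42.2°) = (0.74080, 0.67172) and n = (−sin 42.2°, cos 42.2°) = (-0.67172, 0.74080). V is at the origin and T lies 44.5 along u from V, so T = 44.5·u = (32.966, 29.892). Tangency of A1 to both parallel lines with radius 7.4 puts R and E at V ± 7.4·n: R = (-4.9707, 5.4820), E = (4.9707, -5.4820). Equal radii place N and H the same way about T: N = T + 7.4·n = (27.995, 35.374), H = T − 7.4·n = (37.937, 24.410). Then |VN| = |N − V| = 45.111.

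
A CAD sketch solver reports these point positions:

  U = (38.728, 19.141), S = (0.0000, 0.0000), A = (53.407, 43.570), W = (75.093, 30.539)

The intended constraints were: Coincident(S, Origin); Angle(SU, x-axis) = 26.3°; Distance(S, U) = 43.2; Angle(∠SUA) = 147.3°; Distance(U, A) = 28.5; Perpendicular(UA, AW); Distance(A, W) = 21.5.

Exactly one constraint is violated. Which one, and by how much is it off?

Distance(A, W) = 21.5 — off by 3.80.

S = (0.00, 0.00) ✓; SU at 26.30° ✓; |SU| = 43.20 ✓; ∠SUA = 147.3° ✓; |UA| = 28.50 ✓; ∠(UA, AW) = 90.00° ✓; |AW| = 25.30 ✗.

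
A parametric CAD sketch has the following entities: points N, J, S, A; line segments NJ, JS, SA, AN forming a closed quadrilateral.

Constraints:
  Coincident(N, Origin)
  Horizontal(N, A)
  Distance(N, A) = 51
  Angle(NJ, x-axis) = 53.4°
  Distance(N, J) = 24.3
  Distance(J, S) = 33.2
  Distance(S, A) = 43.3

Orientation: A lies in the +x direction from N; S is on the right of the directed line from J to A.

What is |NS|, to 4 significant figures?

16.58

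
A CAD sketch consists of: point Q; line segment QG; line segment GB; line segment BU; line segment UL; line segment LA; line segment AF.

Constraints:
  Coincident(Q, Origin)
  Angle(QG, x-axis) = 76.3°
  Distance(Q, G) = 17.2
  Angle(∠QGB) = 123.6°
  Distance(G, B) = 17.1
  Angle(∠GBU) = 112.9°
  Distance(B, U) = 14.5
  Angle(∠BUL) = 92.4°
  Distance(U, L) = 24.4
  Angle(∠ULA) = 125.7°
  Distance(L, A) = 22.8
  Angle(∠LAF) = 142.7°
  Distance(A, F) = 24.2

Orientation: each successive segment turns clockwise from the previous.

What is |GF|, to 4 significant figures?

30.48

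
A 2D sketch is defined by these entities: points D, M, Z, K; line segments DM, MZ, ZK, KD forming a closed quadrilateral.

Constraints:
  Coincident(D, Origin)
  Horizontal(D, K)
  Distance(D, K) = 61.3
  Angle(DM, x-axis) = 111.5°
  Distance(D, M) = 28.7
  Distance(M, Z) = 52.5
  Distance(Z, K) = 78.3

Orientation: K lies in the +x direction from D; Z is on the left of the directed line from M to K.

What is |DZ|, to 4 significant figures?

71.33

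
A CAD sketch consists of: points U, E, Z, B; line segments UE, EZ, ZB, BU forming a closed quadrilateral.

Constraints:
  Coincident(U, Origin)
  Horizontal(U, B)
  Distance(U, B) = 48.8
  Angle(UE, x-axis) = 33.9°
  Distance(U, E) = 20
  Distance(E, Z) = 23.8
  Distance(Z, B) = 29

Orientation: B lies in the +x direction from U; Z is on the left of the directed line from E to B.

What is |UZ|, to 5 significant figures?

43.775

Checks: |EZ| = 23.80 ✓; |ZB| = 29.00 ✓.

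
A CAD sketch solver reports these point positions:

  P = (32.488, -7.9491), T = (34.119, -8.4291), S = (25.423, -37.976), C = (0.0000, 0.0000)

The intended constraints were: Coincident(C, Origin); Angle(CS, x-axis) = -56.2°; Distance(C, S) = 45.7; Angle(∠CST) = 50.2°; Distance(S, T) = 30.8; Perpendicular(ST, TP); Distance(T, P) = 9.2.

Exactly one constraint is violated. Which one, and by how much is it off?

Distance(T, P) = 9.2 — off by 7.50.

C = (0.00, 0.00) ✓; CS at -56.20° ✓; |CS| = 45.70 ✓; ∠CST = 50.20° ✓; |ST| = 30.80 ✓; ∠(ST, TP) = 90.00° ✓; |TP| = 1.700 ✗.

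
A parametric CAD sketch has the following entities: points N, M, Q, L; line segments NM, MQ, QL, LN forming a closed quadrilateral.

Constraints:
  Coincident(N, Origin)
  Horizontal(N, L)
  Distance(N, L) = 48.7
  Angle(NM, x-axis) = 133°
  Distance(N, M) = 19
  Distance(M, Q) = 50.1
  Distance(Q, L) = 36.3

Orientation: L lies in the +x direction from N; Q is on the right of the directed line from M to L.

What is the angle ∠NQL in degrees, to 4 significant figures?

92.20°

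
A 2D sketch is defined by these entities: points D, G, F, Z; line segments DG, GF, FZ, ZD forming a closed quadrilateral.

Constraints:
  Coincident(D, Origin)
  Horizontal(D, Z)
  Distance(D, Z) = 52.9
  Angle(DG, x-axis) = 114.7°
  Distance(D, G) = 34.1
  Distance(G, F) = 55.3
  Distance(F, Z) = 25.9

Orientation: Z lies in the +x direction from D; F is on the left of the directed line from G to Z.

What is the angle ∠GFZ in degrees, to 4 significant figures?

127.4°

D is at the origin; D and Z share the same y with |DZ| = 52.9 and Z in +x, so Z = (52.9, 0). DG runs at 114.7° with |DG| = 34.1, so G = (-14.25, 30.98). F is determined by |GF| = 55.3 and |FZ| = 25.9 together: it lies at the intersection of circle(G, 55.3) and circle(Z, 25.9). With |GZ| = 73.95, the foot of the radical line on GZ is 53.12 from G and the perpendicular offset is √(55.3² − 53.12²) = 15.39. Taking the left-of-GZ solution: F = (40.43, 22.70).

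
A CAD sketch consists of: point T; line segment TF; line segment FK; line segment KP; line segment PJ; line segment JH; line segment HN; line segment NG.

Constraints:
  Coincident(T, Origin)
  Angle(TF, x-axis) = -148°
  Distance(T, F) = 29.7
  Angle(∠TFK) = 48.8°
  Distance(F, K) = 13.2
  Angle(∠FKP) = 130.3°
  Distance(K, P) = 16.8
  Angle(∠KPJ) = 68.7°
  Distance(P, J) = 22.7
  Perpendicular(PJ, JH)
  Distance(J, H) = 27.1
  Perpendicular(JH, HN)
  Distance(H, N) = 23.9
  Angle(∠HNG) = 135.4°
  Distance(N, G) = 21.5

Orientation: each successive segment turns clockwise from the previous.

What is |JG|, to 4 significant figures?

41.00

The perpendicularity gives HN at right angles to JH, so HN runs at 99.80°; with |HN| = 23.9, N = (-35.60, 2.539). ∠HNG = 135.4° gives NG at 55.20° from the x-axis; with |NG| = 21.5, G = (-23.33, 20.19). Then |JG| = |G − J| = 41.00.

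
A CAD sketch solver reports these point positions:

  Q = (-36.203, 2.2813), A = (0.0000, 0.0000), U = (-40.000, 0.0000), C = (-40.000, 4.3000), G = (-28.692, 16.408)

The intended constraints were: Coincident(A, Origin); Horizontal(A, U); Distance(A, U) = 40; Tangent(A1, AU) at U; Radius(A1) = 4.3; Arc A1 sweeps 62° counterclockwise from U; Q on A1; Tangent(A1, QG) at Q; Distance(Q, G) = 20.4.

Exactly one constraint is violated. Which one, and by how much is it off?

Distance(Q, G) = 20.4 — off by 4.40.

A = (0.00, 0.00) ✓; A.y = 0.00, U.y = 0.00 ✓; |AU| = 40.00 ✓; ∠(CU, UA) = 90.00° ✓; |CU| = 4.300 ✓; bearing(C→Q) − bearing(C→U) = 62.00° ✓; |CQ| = 4.300 ✓; ∠(CQ, QG) = 90.00° ✓; |QG| = 16.00 ✗.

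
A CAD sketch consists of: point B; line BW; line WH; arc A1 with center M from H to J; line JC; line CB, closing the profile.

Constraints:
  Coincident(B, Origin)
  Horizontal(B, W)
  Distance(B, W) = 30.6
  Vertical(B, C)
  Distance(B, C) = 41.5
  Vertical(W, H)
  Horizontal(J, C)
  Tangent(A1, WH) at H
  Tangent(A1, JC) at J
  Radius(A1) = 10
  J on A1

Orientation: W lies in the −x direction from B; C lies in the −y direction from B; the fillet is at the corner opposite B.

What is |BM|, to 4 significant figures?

37.64

B is at the origin; BW is horizontal with |BW| = 30.6 and W on the −x side, so W = (-30.60, 0.000). B and C share the same x with |BC| = 41.5 and C on the −y side, so C = (0.000, -41.50). The virtual corner opposite B is at (-30.60, -41.50). A1 meets WH tangentially, so MH is at right angles to WH and tangency of A1 to JC means the radius MJ is perpendicular to JC, with radius 10.0, so the center M sits 10.0 in from both sides at M = (-20.60, -31.50). Then |BM| = |M − B| = 37.64.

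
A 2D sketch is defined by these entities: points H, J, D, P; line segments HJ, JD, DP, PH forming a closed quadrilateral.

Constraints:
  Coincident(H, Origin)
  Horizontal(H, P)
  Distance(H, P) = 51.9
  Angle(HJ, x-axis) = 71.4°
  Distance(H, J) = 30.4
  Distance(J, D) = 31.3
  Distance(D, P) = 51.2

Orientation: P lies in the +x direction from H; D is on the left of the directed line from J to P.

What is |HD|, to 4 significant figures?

59.10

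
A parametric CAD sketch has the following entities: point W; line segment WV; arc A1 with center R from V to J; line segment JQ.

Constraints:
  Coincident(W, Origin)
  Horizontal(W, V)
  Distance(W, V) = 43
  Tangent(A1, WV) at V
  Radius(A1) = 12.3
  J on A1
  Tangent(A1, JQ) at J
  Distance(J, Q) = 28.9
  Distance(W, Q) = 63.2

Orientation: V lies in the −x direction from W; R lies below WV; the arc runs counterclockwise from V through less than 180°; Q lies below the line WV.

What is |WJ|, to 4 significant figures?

57.02

Checks: |RJ| = 12.30 ✓; ∠(RJ, JQ) = 90.00° ✓; |JQ| = 28.90 ✓; |WQ| = 63.20 ✓.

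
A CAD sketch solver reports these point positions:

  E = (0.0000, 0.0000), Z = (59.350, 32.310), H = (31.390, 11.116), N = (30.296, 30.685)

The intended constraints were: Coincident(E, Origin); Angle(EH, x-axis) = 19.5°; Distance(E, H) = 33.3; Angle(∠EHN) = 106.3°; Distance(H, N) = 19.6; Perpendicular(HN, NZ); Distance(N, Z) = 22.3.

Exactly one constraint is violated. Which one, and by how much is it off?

Distance(N, Z) = 22.3 — off by 6.80.

E = (0.00, 0.00) ✓; EH at 19.50° ✓; |EH| = 33.30 ✓; ∠EHN = 106.3° ✓; |HN| = 19.60 ✓; ∠(HN, NZ) = 90.00° ✓; |NZ| = 29.10 ✗.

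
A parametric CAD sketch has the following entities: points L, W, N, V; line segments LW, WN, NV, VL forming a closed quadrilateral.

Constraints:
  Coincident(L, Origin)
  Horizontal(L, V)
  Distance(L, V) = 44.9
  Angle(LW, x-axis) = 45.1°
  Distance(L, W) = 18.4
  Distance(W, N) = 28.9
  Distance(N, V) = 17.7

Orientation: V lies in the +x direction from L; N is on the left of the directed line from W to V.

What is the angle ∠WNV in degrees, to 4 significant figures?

92.23°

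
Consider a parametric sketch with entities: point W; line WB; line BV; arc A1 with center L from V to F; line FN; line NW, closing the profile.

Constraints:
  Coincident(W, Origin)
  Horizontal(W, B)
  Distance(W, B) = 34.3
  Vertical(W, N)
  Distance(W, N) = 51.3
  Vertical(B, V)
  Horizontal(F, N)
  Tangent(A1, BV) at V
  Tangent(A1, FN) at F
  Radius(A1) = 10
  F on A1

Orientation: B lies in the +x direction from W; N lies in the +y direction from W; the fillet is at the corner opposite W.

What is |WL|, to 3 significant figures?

47.9

W and N share the same x with |WN| = 51.3 and N on the +y side, so N = (0.00, 51.3). The virtual corner opposite W is at (34.3, 51.3). A1 meets BV tangentially, so LV is at right angles to BV and the tangent condition forces LF to be normal to FN, with radius 10.0, so the center L sits 10.0 in from both sides at L = (24.3, 41.3). Then |WL| = |L − W| = 47.9.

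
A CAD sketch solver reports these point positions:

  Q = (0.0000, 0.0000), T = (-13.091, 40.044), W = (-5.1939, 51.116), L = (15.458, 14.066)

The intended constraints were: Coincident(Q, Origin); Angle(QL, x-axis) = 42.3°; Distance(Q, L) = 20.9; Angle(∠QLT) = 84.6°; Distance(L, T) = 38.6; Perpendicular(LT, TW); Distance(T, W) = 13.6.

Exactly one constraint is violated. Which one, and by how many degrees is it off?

Perpendicular(LT, TW) — off by 6.80°.

Q = (0.00, 0.00) ✓; QL at 42.30° ✓; |QL| = 20.90 ✓; ∠QLT = 84.60° ✓; |LT| = 38.60 ✓; ∠(LT, TW) = 83.20° ✗; |TW| = 13.60 ✓.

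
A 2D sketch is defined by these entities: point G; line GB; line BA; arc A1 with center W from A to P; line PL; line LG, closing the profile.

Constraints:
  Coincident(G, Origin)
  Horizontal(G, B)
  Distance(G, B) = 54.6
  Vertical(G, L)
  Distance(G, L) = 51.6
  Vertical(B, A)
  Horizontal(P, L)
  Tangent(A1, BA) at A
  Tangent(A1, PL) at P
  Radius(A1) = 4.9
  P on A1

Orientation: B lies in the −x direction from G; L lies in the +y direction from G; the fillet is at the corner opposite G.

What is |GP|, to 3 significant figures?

71.6

The virtual corner opposite G is at (-54.6, 51.6). The tangent condition forces WA to be normal to BA and tangency of A1 to PL means the radius WP is perpendicular to PL, with radius 4.9, so the center W sits 4.9 in from both sides at W = (-49.7, 46.7). That places the tangent points at A = (-54.6, 46.7) on BA and P = (-49.7, 51.6) on PL. Then |GP| = |P − G| = 71.6.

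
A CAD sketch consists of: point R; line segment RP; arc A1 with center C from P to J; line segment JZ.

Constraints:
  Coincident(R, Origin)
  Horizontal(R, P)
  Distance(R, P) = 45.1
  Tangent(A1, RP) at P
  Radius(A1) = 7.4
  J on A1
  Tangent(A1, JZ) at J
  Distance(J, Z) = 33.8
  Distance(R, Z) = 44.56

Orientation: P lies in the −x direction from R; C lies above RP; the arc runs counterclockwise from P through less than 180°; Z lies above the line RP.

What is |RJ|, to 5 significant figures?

38.493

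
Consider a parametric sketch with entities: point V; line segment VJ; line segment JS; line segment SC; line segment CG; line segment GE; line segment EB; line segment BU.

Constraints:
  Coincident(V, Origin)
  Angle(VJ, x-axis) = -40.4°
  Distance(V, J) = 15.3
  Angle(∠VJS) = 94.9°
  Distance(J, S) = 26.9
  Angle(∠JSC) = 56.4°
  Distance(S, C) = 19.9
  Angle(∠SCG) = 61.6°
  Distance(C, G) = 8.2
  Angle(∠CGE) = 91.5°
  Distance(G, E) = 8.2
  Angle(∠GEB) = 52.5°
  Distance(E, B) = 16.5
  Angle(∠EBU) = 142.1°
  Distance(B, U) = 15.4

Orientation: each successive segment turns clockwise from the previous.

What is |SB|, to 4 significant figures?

23.84

∠CGE = 91.5° gives GE at -96.00° from the x-axis; with |GE| = 8.2, E = (-3.796, -22.45). ∠GEB = 52.5° gives EB at 136.5° from the x-axis; with |EB| = 16.5, B = (-15.76, -11.09). Then |SB| = |B − S| = 23.84.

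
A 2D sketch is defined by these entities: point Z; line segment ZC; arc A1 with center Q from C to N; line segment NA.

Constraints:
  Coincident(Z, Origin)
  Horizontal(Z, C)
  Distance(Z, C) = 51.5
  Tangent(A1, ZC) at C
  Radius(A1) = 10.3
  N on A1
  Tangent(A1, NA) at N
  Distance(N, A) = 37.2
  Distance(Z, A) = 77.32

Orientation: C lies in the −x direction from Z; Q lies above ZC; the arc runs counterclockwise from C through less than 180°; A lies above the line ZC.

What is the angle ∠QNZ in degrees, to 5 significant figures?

130.72°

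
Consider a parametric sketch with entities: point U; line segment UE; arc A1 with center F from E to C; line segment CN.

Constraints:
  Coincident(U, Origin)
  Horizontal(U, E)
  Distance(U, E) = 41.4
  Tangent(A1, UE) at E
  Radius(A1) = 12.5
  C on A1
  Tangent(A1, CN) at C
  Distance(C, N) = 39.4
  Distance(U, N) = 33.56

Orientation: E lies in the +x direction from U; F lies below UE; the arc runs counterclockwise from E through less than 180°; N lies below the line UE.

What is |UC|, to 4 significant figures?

32.44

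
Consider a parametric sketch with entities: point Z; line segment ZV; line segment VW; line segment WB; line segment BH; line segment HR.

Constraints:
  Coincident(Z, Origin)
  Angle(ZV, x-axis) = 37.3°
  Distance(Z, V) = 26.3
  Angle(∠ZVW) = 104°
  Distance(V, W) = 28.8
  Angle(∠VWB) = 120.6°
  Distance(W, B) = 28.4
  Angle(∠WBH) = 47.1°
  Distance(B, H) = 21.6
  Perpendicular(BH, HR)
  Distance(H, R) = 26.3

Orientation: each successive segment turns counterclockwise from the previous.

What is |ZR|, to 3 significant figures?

46.3

∠WBH = 47.1° gives BH at -54.4° from the x-axis; with |BH| = 21.6, H = (-6.07, 28.4). BH is perpendicular to HR, so HR runs at 35.6°; with |HR| = 26.3, R = (15.3, 43.7). Then |ZR| = |R − Z| = 46.3.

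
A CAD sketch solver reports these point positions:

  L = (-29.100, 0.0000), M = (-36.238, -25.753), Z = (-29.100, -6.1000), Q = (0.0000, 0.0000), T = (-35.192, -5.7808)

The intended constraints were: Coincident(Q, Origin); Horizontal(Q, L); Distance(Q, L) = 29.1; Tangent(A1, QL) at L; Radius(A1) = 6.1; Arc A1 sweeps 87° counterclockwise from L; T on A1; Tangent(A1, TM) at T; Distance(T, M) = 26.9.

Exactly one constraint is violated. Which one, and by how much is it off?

Distance(T, M) = 26.9 — off by 6.90.

Q = (0.00, 0.00) ✓; Q.y = 0.00, L.y = 0.00 ✓; |QL| = 29.10 ✓; ∠(ZL, LQ) = 90.00° ✓; |ZL| = 6.100 ✓; bearing(Z→T) − bearing(Z→L) = 87.00° ✓; |ZT| = 6.100 ✓; ∠(ZT, TM) = 90.00° ✓; |TM| = 20.00 ✗.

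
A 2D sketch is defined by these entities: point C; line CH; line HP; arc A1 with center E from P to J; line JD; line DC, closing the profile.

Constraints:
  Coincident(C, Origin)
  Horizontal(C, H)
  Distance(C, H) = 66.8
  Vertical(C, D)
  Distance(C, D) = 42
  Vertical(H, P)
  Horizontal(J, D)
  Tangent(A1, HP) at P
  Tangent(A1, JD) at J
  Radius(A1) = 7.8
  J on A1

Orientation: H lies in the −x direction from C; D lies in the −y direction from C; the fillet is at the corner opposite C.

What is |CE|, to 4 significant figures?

68.20

C is at the origin; CH is horizontal with |CH| = 66.8 and H on the −x side, so H = (-66.80, 0.000). CD is vertical with |CD| = 42.0 and D on the −y side, so D = (0.000, -42.00). The virtual corner opposite C is at (-66.80, -42.00). The tangent condition forces EP to be normal to HP and the tangent condition forces EJ to be normal to JD, with radius 7.8, so the center E sits 7.8 in from both sides at E = (-59.00, -34.20). Then |CE| = |E − C| = 68.20.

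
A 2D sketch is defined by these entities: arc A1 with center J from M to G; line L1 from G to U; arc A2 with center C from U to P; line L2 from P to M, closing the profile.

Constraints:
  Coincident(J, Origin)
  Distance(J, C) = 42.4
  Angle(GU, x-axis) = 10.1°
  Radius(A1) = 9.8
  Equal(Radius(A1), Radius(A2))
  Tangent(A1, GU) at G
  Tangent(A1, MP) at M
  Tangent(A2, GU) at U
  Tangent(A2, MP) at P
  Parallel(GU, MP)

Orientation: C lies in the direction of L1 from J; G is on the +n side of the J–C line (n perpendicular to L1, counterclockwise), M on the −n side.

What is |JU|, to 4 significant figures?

43.52

Tangency of A1 to both parallel lines with radius 9.8 puts G and M at J ± 9.8·n: G = (-1.719, 9.648), M = (1.719, -9.648). Equal radii place U and P the same way about C: U = C + 9.8·n = (40.02, 17.08), P = C − 9.8·n = (43.46, -2.213). Then |JU| = |U − J| = 43.52.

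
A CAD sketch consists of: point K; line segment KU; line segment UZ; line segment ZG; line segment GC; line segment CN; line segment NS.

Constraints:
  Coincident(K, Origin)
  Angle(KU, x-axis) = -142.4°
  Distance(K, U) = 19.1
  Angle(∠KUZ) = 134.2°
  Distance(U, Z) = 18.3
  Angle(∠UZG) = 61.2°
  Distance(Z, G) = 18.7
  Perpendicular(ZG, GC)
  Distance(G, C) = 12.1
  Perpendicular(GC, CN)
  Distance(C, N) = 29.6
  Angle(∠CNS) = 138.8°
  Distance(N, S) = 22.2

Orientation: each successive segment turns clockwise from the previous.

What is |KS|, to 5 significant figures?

59.709

K is at the origin; KU runs at -142.4° with length 19.1, so U = (-15.133, -11.654). ∠KUZ = 134.2° gives UZ at 171.80° from the x-axis; with |UZ| = 18.3, Z = (-33.246, -9.0437). ∠UZG = 61.2° gives ZG at 53.000° from the x-axis; with |ZG| = 18.7, G = (-21.992, 5.8908). The perpendicularity gives GC at right angles to ZG, so GC runs at -37.000°; with |GC| = 12.1, C = (-12.328, -1.3911). The perpendicularity gives CN at right angles to GC, so CN runs at -127.00°; with |CN| = 29.6, N = (-30.142, -25.031). ∠CNS = 138.8° gives NS at -168.20° from the x-axis; with |NS| = 22.2, S = (-51.873, -29.571). Then |KS| = |S − K| = 59.709.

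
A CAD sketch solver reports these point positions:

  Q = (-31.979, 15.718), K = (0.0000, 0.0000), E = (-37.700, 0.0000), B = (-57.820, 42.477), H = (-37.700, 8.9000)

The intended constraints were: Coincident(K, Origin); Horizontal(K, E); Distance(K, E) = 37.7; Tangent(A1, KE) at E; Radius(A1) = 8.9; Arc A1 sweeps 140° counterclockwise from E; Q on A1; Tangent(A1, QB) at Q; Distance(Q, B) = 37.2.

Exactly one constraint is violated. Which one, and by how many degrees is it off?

Tangent(A1, QB) at Q — off by 6.00°.

K = (0.00, 0.00) ✓; K.y = 0.00, E.y = 0.00 ✓; |KE| = 37.70 ✓; ∠(HE, EK) = 90.00° ✓; |HE| = 8.900 ✓; bearing(H→Q) − bearing(H→E) = 140.0° ✓; |HQ| = 8.900 ✓; ∠(HQ, QB) = 96.00° ✗; |QB| = 37.20 ✓.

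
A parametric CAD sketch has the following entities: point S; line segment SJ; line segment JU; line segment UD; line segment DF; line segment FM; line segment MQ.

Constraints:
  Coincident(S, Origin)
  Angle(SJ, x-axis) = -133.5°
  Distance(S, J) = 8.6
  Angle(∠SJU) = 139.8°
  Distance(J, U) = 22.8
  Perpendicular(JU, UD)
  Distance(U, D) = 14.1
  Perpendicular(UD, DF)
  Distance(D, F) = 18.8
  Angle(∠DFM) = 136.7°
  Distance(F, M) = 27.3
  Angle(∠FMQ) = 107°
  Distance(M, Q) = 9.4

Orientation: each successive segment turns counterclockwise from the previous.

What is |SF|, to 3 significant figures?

13.6

S is at the origin; SJ runs at -133.5° with length 8.6, so J = (-5.92, -6.24). ∠SJU = 139.8° gives JU at -93.3° from the x-axis; with |JU| = 22.8, U = (-7.23, -29.0). JU is perpendicular to UD, so UD runs at -3.30°; with |UD| = 14.1, D = (6.84, -29.8). UD is perpendicular to DF, so DF runs at 86.7°; with |DF| = 18.8, F = (7.93, -11.0). Then |SF| = |F − S| = 13.6.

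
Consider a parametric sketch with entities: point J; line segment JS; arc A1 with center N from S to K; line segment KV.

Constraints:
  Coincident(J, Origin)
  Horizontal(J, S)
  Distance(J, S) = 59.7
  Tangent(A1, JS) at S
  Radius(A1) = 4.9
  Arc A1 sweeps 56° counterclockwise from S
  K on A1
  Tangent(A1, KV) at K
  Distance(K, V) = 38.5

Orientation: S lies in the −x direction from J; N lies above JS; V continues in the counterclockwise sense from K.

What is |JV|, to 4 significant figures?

48.22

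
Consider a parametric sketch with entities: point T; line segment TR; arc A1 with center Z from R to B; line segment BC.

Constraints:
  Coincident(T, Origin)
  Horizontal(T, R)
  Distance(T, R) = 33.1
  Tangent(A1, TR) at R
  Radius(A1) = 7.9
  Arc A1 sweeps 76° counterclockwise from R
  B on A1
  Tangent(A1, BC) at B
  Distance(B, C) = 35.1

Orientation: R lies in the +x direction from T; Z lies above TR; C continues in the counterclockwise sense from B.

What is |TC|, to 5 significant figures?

63.482

T is at the origin; TR is horizontal with |TR| = 33.1 and R on the +x side, so R = (33.100, 0.0000). The tangent condition forces ZR to be normal to TR, so Z = R + (0, 7.9) = (33.100, 7.9000). On A1, R sits at bearing -90° from Z; a 76° counterclockwise sweep puts B at bearing -14°, so B = Z + 7.9·(cos -14°, sin -14°) = (40.765, 5.9888). A1 meets BC tangentially, so ZB is at right angles to BC, so BC runs along (−sin -14°, cos -14°); with |BC| = 35.1, C = (49.257, 40.046). Then |TC| = |C − T| = 63.482.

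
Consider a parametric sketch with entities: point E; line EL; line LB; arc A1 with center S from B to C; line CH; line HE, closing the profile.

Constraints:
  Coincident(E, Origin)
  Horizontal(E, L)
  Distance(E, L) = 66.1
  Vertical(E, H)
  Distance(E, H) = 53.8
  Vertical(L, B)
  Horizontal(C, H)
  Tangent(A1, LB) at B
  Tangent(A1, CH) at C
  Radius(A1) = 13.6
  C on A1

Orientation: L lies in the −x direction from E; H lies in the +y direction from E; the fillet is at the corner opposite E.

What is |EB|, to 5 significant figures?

77.364

E is at the origin; E and L share the same y with |EL| = 66.1 and L on the −x side, so L = (-66.100, 0.0000). EH is vertical with |EH| = 53.8 and H on the +y side, so H = (0.0000, 53.800). The virtual corner opposite E is at (-66.100, 53.800). Since A1 is tangent to LB there, SB ⟂ LB and tangency of A1 to CH means the radius SC is perpendicular to CH, with radius 13.6, so the center S sits 13.6 in from both sides at S = (-52.500, 40.200). That places the tangent points at B = (-66.100, 40.200) on LB and C = (-52.500, 53.800) on CH. Then |EB| = |B − E| = 77.364.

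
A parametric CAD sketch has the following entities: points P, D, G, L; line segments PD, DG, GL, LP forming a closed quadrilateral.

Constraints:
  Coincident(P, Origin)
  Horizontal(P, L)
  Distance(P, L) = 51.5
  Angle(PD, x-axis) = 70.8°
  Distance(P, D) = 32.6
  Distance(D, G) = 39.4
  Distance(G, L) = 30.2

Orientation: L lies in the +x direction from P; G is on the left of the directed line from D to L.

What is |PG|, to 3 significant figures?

58.5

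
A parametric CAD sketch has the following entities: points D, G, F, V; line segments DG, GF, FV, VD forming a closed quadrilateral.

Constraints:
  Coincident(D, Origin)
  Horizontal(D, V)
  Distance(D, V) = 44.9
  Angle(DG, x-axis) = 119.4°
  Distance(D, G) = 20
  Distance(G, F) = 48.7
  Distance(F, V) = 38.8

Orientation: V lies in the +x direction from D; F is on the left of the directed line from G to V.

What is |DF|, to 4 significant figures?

50.95

D is at the origin; DV is horizontal with |DV| = 44.9 and V in +x, so V = (44.9, 0). DG runs at 119.4° with |DG| = 20.0, so G = (-9.818, 17.42). F is determined by |GF| = 48.7 and |FV| = 38.8 together: it lies at the intersection of circle(G, 48.7) and circle(V, 38.8). With |GV| = 57.43, the foot of the radical line on GV is 36.26 from G and the perpendicular offset is √(48.7² − 36.26²) = 32.52. Taking the left-of-GV solution: F = (34.59, 37.41).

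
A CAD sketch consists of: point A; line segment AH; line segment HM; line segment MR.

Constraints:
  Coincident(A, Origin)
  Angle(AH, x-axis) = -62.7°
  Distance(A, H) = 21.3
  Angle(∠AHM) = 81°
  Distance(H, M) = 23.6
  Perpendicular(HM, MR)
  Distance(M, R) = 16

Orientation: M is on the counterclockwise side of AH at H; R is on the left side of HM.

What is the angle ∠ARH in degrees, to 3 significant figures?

48.1°

A is at the origin; AH runs at -62.7° with length 21.3, so H = 21.3·(cos -62.7°, sin -62.7°) = (9.77, -18.9). ∠AHM = 81.0°, so HM runs at -62.7° + (180° − 81.0°) = 36.3° from the x-axis; with |HM| = 23.6, M = H + 23.6·(cos 36.3°, sin 36.3°) = (28.8, -4.96). HM ⟂ MR; with |MR| = 16.0 on the left of HM, R = M + 16.0·(-0.592, 0.806) = (19.3, 7.94). Then cos ∠ARH = RA·RH / (|RA||RH|), giving 48.1°.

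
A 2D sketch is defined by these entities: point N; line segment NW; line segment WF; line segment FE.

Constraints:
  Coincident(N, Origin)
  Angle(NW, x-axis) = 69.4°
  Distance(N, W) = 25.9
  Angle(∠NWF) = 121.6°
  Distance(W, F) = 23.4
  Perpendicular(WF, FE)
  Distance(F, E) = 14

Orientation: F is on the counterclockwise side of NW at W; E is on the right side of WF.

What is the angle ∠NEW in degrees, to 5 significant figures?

13.393°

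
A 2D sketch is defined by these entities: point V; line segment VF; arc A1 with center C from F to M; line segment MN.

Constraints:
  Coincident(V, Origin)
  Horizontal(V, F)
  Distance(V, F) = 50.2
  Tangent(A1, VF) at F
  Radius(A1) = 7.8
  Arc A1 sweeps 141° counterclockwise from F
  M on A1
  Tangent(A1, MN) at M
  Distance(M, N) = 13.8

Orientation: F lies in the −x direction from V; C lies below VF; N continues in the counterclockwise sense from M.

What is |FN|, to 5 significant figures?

23.284

On A1, F sits at bearing 90° from C; a 141° counterclockwise sweep puts M at bearing 231°, so M = C + 7.8·(cos 231°, sin 231°) = (-55.109, -13.862). Since A1 is tangent to MN there, CM ⟂ MN, so MN runs along (−sin 231°, cos 231°); with |MN| = 13.8, N = (-44.384, -22.546). Then |FN| = |N − F| = 23.284.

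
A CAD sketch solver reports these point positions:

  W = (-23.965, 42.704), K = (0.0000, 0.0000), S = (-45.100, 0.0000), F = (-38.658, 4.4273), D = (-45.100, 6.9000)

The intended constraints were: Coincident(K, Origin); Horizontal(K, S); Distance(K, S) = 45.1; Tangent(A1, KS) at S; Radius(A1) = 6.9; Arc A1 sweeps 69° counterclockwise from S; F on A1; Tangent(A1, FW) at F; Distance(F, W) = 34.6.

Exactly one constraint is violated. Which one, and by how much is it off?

Distance(F, W) = 34.6 — off by 6.40.

K = (0.00, 0.00) ✓; K.y = 0.00, S.y = 0.00 ✓; |KS| = 45.10 ✓; ∠(DS, SK) = 90.00° ✓; |DS| = 6.900 ✓; bearing(D→F) − bearing(D→S) = 69.00° ✓; |DF| = 6.900 ✓; ∠(DF, FW) = 90.00° ✓; |FW| = 41.00 ✗.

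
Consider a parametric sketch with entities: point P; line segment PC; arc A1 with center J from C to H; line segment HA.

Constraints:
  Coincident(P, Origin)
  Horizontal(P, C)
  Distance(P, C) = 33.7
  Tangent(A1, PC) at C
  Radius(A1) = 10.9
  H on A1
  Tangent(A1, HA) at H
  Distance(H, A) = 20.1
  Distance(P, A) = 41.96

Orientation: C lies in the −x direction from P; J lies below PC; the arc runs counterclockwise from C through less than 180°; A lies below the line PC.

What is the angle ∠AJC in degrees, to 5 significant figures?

161.49°

Checks: P.y = 0.00, C.y = 0.00 ✓; ∠(JC, CP) = 90.00° ✓; |JC| = 10.90 ✓; |JH| = 10.90 ✓; ∠(JH, HA) = 90.00° ✓; |HA| = 20.10 ✓; |PA| = 41.96 ✓.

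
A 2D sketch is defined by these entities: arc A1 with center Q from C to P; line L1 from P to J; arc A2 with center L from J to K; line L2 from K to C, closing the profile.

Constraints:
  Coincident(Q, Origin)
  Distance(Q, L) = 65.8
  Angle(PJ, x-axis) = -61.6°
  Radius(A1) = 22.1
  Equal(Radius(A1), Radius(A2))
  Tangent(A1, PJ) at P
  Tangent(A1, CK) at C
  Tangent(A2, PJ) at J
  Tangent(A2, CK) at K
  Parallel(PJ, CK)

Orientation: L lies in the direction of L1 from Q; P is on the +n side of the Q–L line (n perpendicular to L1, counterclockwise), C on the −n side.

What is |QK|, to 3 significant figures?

69.4

The slot axis is L1's direction at -61.6°, so u = (cos -61.6°, sin -61.6°) = (0.476, -0.880) and n = (−sin -61.6°, cos -61.6°) = (0.880, 0.476). Q is at the origin and L lies 65.8 along u from Q, so L = 65.8·u = (31.3, -57.9). Tangency of A1 to both parallel lines with radius 22.1 puts P and C at Q ± 22.1·n: P = (19.4, 10.5), C = (-19.4, -10.5). Equal radii place J and K the same way about L: J = L + 22.1·n = (50.7, -47.4), K = L − 22.1·n = (11.9, -68.4). Then |QK| = |K − Q| = 69.4.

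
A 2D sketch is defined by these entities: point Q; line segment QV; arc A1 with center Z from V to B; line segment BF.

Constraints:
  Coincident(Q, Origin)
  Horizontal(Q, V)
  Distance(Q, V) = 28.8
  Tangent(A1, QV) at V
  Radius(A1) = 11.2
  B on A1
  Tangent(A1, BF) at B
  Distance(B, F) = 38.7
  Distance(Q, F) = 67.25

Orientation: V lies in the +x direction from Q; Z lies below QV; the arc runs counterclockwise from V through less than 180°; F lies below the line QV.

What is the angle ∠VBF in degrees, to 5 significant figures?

111.88°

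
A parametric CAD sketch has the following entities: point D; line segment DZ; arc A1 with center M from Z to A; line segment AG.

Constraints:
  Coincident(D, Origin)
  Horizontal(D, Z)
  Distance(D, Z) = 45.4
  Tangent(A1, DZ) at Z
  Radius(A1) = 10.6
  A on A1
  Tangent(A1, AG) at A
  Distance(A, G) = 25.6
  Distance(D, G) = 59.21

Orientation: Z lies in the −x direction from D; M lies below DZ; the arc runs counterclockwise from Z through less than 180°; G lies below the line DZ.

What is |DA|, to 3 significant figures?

57.1

Checks: ∠(MZ, ZD) = 90.00° ✓; |MZ| = 10.60 ✓; |MA| = 10.60 ✓; ∠(MA, AG) = 90.00° ✓; |AG| = 25.60 ✓; |DG| = 59.21 ✓.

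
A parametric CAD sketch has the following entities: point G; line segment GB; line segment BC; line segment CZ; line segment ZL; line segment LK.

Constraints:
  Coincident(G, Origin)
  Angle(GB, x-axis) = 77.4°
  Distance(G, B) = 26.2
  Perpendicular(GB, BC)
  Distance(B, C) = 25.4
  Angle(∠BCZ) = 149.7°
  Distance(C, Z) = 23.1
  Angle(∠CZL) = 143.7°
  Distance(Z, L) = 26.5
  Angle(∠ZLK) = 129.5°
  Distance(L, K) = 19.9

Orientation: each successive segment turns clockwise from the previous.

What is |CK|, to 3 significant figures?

57.8

G is at the origin; GB runs at 77.4° with length 26.2, so B = (5.72, 25.6). GB is perpendicular to BC, so BC runs at -12.6°; with |BC| = 25.4, C = (30.5, 20.0). ∠BCZ = 149.7° gives CZ at -42.9° from the x-axis; with |CZ| = 23.1, Z = (47.4, 4.30). ∠CZL = 143.7° gives ZL at -79.2° from the x-axis; with |ZL| = 26.5, L = (52.4, -21.7). ∠ZLK = 129.5° gives LK at -130° from the x-axis; with |LK| = 19.9, K = (39.7, -37.0). Then |CK| = |K − C| = 57.8.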